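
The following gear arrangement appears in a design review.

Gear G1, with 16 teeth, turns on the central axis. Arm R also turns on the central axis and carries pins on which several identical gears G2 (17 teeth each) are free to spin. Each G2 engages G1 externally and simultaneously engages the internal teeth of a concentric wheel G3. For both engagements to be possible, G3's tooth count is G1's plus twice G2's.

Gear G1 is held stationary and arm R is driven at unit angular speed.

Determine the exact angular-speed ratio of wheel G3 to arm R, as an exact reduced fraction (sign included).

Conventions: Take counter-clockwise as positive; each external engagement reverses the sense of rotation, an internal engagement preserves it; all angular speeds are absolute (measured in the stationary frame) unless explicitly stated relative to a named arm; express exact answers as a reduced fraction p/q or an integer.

33/25

recognized (axles ride arm R): planetary set, 16/17/50 teeth
ring teeth: 16 + 2·17 = 50
16(ω_sun−ω_arm) = −50(ω_ring−ω_arm),  ω_sun = 0, ω_arm = 1
ω_ring = 1 − (16/50)(0−1) = 33/25
ω_out/ω_in = 33/25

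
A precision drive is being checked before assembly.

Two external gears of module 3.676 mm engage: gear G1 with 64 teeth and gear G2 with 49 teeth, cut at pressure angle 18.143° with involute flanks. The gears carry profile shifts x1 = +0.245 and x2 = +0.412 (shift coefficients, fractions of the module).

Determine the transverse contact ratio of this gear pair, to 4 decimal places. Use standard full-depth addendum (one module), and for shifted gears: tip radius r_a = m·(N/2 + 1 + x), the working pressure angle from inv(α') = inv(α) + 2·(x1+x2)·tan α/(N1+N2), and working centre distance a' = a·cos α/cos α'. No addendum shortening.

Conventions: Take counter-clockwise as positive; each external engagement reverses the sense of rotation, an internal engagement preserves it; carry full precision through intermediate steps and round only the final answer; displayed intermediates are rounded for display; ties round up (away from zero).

1.7752

topology: single-mesh involute geometry — m = 3.676, 64T/49T pair
base radii: r_b1 = 111.783608, r_b2 = 85.584325
tip radii: r_a1 = 122.208620, r_a2 = 95.252512
inv(α') = inv(18.143°) + 2·(+0.245+0.412)·tan α/(64+49) = 0.01483655  ⇒  α' = 19.97061°
a' = a·cos α / cos α' = 207.6940·cos 18.143°/cos 19.97061° = 209.995394
action lengths: √(r_a1²−r_b1²) = 49.389997, √(r_a2²−r_b2²) = 41.813447
base pitch p_b = π·m·cos α = 10.974330
CR = (49.389997 + 41.813447 − 209.995394·sin 19.97061°)/10.974330 = 1.775234
contact ratio ≈ 1.7752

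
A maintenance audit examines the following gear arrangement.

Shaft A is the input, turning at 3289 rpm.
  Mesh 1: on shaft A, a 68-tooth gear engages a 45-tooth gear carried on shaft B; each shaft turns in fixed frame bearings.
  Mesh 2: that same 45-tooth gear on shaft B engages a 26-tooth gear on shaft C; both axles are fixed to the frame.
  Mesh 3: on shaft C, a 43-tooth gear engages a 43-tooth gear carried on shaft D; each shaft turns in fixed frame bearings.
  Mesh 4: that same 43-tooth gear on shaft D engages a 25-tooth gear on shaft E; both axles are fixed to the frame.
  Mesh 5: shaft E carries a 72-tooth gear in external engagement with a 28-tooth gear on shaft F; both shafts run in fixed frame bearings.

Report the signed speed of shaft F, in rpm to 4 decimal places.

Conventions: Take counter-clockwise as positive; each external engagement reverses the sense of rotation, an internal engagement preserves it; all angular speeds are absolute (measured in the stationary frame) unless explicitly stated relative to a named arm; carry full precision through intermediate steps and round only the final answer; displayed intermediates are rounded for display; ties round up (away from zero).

-38045.4171 rpm

recognized (6 fixed axles, 5 meshes): fixed-axis compound train
mesh 1 [68T→45T]: ω = 3289.0000×68/45 = 4970.0444 rpm, sense flips to −
mesh 2 [45T→26T]: ω = 4970.0444×45/26 = 8602.0000 rpm, sense flips to +
mesh 3 [43T→43T]: ω = 8602.0000×43/43 = 8602.0000 rpm, sense flips to −
mesh 4 [43T→25T]: ω = 8602.0000×43/25 = 14795.4400 rpm, sense flips to +
mesh 5 [72T→28T]: ω = 14795.4400×72/28 = 38045.4171 rpm, sense flips to −
signed output speed = -38045.4171 rpm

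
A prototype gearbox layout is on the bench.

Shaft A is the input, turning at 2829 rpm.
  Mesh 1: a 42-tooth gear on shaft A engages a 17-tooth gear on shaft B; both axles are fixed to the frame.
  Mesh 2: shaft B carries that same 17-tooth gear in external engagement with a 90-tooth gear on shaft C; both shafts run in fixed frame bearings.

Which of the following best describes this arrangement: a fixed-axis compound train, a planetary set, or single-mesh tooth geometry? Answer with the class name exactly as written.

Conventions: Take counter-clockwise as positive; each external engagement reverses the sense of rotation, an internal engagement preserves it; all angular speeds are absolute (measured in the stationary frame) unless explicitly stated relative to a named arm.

fixed-axis compound train

2-mesh fixed-axis compound train (all bearings frame-fixed)
classification: fixed-axis compound train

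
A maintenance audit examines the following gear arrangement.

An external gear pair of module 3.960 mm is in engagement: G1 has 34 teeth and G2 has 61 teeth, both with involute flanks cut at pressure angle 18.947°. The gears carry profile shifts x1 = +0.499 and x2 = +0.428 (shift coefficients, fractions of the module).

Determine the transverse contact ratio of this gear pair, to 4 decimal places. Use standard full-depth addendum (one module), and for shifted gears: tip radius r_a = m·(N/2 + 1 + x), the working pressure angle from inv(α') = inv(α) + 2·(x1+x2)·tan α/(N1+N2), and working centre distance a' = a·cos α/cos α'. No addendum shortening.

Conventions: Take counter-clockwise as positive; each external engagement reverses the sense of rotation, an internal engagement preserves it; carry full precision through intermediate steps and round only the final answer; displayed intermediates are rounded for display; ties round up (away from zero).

1.6563

single-mesh involute tooth geometry (34T engaging 61T at module 3.960)
base radii: r_b1 = 63.672557, r_b2 = 114.236059
tip radii: r_a1 = 73.256040, r_a2 = 126.434880
inv(α') = inv(18.947°) + 2·(+0.499+0.428)·tan α/(34+61) = 0.01930535  ⇒  α' = 21.73376°
a' = a·cos α / cos α' = 188.1000·cos 18.947°/cos 21.73376° = 191.523122
action lengths: √(r_a1²−r_b1²) = 36.225031, √(r_a2²−r_b2²) = 54.183962
base pitch p_b = π·m·cos α = 11.766661
CR = (36.225031 + 54.183962 − 191.523122·sin 21.73376°)/11.766661 = 1.656299
contact ratio ≈ 1.6563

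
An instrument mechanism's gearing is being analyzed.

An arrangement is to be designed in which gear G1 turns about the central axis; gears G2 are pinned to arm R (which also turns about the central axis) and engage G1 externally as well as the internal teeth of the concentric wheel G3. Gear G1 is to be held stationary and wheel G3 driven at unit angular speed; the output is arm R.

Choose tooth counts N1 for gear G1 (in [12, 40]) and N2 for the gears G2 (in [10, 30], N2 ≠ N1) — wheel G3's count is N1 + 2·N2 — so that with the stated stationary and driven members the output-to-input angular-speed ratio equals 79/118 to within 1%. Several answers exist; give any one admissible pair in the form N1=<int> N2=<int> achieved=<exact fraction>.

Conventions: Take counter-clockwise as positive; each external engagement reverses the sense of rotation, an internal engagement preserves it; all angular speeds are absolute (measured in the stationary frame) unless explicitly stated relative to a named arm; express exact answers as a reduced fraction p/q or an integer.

N1=39 N2=20 achieved=79/118

topology: planetary set — design target 79/118, arm = carrier (Willis)
Willis with ω_sun = 0: ω_arm/ω_ring = N3/(N1+N3); set equal to 79/118  ⇒  N3/N1 = (79/118)/(1 − 79/118) = 79/39
N3 = N1 + 2·N2  ⇒  N2/N1 = (N3/N1 − 1)/2 = (79/39 − 1)/2 = 20/39
smallest multiple with N1 ≥ 12 and N2 ≥ 10: k = 1  ⇒  N1 = 1·39 = 39, N2 = 1·20 = 20 (N1 ≤ 40, N2 ≤ 30, N2 ≠ N1 ✓), N3 = 39 + 2·20 = 79
check: N3/(N1+N3) with N1 = 39, N3 = 79 gives 79/118; |achieved − target| = 0 ≤ 79/11800 ✓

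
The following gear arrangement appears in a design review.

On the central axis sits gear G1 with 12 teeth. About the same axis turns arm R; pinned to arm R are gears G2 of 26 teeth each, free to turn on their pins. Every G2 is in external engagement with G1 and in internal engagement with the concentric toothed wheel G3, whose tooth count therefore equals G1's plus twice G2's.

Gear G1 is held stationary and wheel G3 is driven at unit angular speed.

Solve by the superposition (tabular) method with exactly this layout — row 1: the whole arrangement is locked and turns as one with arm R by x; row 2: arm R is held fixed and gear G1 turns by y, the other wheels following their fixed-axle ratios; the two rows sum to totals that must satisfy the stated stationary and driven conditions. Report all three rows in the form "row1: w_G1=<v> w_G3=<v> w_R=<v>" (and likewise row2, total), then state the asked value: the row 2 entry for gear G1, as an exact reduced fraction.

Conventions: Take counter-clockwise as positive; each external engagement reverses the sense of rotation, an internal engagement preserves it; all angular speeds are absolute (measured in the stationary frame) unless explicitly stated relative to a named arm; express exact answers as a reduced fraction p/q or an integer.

row1: w_G1=16/19 w_G3=16/19 w_R=16/19
row2: w_G1=-16/19 w_G3=3/19 w_R=0
total: w_G1=0 w_G3=1 w_R=16/19
asked value: -16/19

class = planetary set [G3 = 12+2·26 = 64; Willis about the carrier]
superposition row 1 [locked train]: every member turns x
superposition row 2 [arm held]: sun y, ring −(12/64)·y, arm 0
boundary: total ω_sun = x + y = 0 and total ω_ring = x − (12/64)·y = 1  ⇒  y = -16/19, x = 16/19
row 2 ring = −(12/64)·(-16/19) = 3/19
totals (row 1 + row 2): sun 16/19 + (-16/19) = 0, ring 16/19 + 3/19 = 1, arm 16/19 + 0 = 16/19
asked cell (row2, sun) = -16/19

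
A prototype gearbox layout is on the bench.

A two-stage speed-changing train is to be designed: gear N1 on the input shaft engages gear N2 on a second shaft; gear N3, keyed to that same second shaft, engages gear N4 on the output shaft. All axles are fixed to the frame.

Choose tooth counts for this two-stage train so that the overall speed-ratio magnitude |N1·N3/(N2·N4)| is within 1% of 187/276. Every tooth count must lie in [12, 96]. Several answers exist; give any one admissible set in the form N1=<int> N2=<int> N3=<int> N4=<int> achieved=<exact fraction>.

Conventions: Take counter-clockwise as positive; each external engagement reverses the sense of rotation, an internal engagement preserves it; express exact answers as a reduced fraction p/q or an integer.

N1=17 N2=12 N3=22 N4=46 achieved=187/276

2-stage fixed-axis compound train for ratio 187/276
target = 187/276 in lowest terms: an exact hit needs N1·N3 = k·187 and N2·N4 = k·276 for one integer k, every count in [12, 96]; additionally prefer no 1:1 stage (N1 ≠ N2, N3 ≠ N4)
k = 1: no 1:1-free in-range split of k·187 and k·276 into factor pairs; take k = 2
k = 2: N1·N3 = 374 = 17·22, N2·N4 = 552 = 12·46
achieved = 17·22/(12·46) = 187/276; |achieved − target| = 0 ≤ 187/27600 ✓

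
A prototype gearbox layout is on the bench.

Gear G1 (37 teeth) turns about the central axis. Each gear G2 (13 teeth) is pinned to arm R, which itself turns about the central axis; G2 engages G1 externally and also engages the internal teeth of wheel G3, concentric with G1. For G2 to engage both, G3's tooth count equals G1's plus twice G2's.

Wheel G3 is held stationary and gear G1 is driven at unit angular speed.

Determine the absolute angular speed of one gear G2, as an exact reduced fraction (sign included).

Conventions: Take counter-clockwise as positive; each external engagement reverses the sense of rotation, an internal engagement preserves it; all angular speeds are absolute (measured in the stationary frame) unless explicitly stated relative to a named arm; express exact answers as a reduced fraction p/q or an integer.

class = planetary set [G3 = 37+2·13 = 63; Willis about the carrier]
ring teeth: 37 + 2·13 = 63
37(ω_sun−ω_arm) = −63(ω_ring−ω_arm),  ω_ring = 0, ω_sun = 1
37(1−ω_arm) = −63(0−ω_arm)  ⇒  100·ω_arm = 37  ⇒  ω_arm = 37/100
sun–planet mesh: 37·(1−37/100) = −13·(ω_p−ω_arm)  ⇒  ω_p−ω_arm = -2331/1300
ω_p = 37/100 − 2331/1300 = -37/26
exact speed ratio = -37/26

-37/26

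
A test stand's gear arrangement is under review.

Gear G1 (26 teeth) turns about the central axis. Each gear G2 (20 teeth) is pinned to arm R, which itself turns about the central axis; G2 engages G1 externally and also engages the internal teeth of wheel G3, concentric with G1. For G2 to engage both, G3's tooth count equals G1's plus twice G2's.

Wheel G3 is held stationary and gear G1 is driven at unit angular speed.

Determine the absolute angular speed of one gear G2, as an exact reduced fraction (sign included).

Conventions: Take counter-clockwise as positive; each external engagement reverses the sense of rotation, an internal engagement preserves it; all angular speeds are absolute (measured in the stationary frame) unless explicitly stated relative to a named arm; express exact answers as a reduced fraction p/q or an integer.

-13/20

recognized (axles ride arm R): planetary set, 26/20/66 teeth
ring teeth: 26 + 2·20 = 66
26(ω_sun−ω_arm) = −66(ω_ring−ω_arm),  ω_ring = 0, ω_sun = 1
26(1−ω_arm) = −66(0−ω_arm)  ⇒  92·ω_arm = 26  ⇒  ω_arm = 13/46
sun–planet mesh: 26·(1−13/46) = −20·(ω_p−ω_arm)  ⇒  ω_p−ω_arm = -429/460
ω_p = 13/46 − 429/460 = -13/20
exact speed ratio = -13/20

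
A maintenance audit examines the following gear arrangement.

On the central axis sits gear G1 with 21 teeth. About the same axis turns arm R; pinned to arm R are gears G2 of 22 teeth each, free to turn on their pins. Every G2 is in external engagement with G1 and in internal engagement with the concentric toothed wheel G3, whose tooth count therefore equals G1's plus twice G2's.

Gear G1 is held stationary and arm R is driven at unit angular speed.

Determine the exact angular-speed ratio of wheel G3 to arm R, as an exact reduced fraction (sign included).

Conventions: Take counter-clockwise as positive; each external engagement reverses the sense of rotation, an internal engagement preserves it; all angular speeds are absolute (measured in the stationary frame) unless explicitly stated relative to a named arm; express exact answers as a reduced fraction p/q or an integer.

86/65

class = planetary set [G3 = 21+2·22 = 65; Willis about the carrier]
ring teeth: 21 + 2·22 = 65
21(ω_sun−ω_arm) = −65(ω_ring−ω_arm),  ω_sun = 0, ω_arm = 1
ω_ring = 1 − (21/65)(0−1) = 86/65
ω_out/ω_in = 86/65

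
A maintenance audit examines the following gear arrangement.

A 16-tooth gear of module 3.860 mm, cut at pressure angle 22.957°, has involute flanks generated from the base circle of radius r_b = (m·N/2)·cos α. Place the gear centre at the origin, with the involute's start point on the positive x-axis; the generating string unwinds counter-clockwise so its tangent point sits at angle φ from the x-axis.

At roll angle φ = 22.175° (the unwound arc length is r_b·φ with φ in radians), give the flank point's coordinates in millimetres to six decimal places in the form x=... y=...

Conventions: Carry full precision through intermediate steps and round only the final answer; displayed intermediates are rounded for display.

x=30.484729 y=0.541283

topology: single-mesh involute geometry — m = 3.860, N = 16
pitch radius r_p = m·N/2 = 3.860·16/2 = 30.880000
base radius r_b = r_p·cos α = 30.880000·cos 22.957° = 28.434237
roll angle φ = 22.175° = 0.38702676 rad
x = r_b·(cos φ + φ·sin φ) = 30.484729
y = r_b·(sin φ − φ·cos φ) = 0.541283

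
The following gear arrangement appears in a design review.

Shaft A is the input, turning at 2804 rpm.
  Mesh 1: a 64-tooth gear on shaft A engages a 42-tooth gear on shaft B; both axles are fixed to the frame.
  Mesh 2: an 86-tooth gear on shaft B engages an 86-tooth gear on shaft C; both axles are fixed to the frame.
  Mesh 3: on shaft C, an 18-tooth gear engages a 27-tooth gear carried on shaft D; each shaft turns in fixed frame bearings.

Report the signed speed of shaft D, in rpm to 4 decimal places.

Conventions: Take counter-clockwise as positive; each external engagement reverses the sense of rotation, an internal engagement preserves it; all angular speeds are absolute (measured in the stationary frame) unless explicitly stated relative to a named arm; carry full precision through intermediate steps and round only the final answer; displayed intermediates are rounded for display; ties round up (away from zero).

class = fixed-axis compound train [3 meshes; 3 ratios multiply, 3 sense flips]
mesh 1 [64T→42T]: ω = 2804.0000×64/42 = 4272.7619 rpm, sense flips to −
mesh 2 [86T→86T]: ω = 4272.7619×86/86 = 4272.7619 rpm, sense flips to +
mesh 3 [18T→27T]: ω = 4272.7619×18/27 = 2848.5079 rpm, sense flips to −
signed output speed = -2848.5079 rpm

-2848.5079 rpm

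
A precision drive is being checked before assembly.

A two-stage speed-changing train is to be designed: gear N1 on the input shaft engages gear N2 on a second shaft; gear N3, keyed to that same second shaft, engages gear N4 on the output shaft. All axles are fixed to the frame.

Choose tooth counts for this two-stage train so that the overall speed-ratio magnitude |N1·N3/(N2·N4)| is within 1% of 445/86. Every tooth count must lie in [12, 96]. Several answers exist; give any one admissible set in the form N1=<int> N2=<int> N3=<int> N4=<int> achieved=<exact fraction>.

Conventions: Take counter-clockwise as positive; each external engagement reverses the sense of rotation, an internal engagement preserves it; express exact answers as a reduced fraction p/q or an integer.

N1=30 N2=12 N3=89 N4=43 achieved=445/86

design class (target 445/86): fixed-axis compound train
target = 445/86 in lowest terms: an exact hit needs N1·N3 = k·445 and N2·N4 = k·86 for one integer k, every count in [12, 96]; additionally prefer no 1:1 stage (N1 ≠ N2, N3 ≠ N4)
k = 1…5: no 1:1-free in-range split of k·445 and k·86 into factor pairs; take k = 6
k = 6: N1·N3 = 2670 = 30·89, N2·N4 = 516 = 12·43
achieved = 30·89/(12·43) = 445/86; |achieved − target| = 0 ≤ 89/1720 ✓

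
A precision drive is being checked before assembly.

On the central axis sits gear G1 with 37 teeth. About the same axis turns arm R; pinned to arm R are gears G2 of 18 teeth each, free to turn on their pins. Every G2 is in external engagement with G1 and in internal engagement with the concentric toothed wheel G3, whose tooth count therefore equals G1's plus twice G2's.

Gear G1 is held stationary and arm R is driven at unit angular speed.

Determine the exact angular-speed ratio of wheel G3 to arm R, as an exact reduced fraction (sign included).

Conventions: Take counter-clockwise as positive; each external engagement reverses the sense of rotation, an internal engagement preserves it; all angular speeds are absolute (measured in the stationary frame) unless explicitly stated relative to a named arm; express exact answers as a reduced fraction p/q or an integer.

topology: planetary set — G1 37T / G2 18T / G3 73T, arm = carrier (Willis)
ring teeth: 37 + 2·18 = 73
37(ω_sun−ω_arm) = −73(ω_ring−ω_arm),  ω_sun = 0, ω_arm = 1
ω_ring = 1 − (37/73)(0−1) = 110/73
ω_out/ω_in = 110/73

110/73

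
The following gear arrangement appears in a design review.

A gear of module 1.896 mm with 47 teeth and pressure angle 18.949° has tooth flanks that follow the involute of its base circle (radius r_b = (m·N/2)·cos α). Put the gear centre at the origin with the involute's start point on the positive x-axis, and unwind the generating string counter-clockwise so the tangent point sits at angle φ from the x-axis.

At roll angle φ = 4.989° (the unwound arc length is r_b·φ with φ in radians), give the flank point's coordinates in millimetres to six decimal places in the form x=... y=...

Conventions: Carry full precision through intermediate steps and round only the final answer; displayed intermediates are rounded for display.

x=42.300876 y=0.009267

recognized (one wheel, involute flank): single-mesh tooth geometry, m = 1.896, N = 47
pitch radius r_p = m·N/2 = 1.896·47/2 = 44.556000
base radius r_b = r_p·cos α = 44.556000·cos 18.949° = 42.141421
roll angle φ = 4.989° = 0.08707448 rad
x = r_b·(cos φ + φ·sin φ) = 42.300876
y = r_b·(sin φ − φ·cos φ) = 0.009267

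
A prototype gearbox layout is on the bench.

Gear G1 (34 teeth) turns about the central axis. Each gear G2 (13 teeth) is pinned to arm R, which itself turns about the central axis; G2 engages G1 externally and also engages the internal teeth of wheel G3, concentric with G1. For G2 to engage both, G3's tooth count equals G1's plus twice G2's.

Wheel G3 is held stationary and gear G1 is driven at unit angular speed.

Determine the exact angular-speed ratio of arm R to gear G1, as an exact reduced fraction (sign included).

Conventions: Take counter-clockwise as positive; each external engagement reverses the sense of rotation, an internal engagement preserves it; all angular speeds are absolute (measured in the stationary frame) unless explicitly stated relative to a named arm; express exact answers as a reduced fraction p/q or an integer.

planetary set (34T centre, 13T on arm, 60T internal) — Willis relation
ring teeth: 34 + 2·13 = 60
34(ω_sun−ω_arm) = −60(ω_ring−ω_arm),  ω_ring = 0, ω_sun = 1
34(1−ω_arm) = −60(0−ω_arm)  ⇒  94·ω_arm = 34  ⇒  ω_arm = 17/47
ω_out/ω_in = 17/47

17/47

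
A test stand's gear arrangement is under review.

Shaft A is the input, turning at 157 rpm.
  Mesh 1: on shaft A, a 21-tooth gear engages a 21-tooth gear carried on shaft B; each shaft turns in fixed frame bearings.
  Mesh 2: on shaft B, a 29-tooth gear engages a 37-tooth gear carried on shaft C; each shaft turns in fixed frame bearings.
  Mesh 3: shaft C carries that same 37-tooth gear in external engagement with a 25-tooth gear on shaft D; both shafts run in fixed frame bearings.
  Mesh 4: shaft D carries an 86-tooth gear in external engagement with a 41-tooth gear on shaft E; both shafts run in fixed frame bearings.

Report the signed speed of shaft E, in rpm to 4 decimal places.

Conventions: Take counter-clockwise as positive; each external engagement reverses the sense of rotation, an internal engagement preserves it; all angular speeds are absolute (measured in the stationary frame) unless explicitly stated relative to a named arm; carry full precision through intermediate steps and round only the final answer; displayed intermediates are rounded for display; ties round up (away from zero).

topology: fixed-axis compound train — 4 meshes, A→E
mesh 1 [21T→21T]: ω = 157.0000×21/21 = 157.0000 rpm, sense flips to −
mesh 2 [29T→37T]: ω = 157.0000×29/37 = 123.0541 rpm, sense flips to +
mesh 3 [37T→25T]: ω = 123.0541×37/25 = 182.1200 rpm, sense flips to −
mesh 4 [86T→41T]: ω = 182.1200×86/41 = 382.0078 rpm, sense flips to +
signed output speed = +382.0078 rpm

+382.0078 rpm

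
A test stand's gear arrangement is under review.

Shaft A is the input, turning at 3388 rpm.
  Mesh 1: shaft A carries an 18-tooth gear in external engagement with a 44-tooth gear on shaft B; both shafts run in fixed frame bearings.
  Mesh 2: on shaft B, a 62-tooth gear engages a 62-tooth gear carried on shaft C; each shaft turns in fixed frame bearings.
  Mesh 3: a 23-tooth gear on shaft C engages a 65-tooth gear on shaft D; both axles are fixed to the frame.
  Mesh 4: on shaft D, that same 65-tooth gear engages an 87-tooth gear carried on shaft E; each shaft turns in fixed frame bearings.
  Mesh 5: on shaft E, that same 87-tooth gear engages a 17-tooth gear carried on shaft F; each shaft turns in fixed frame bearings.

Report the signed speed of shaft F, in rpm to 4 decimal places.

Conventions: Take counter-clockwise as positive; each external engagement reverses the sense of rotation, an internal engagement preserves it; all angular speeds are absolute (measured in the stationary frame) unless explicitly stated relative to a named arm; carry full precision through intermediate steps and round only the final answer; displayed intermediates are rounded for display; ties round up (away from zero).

5-mesh fixed-axis compound train (all bearings frame-fixed)
mesh 1 [18T→44T]: ω = 3388.0000×18/44 = 1386.0000 rpm, sense flips to −
mesh 2 [62T→62T]: ω = 1386.0000×62/62 = 1386.0000 rpm, sense flips to +
mesh 3 [23T→65T]: ω = 1386.0000×23/65 = 490.4308 rpm, sense flips to −
mesh 4 [65T→87T]: ω = 490.4308×65/87 = 366.4138 rpm, sense flips to +
mesh 5 [87T→17T]: ω = 366.4138×87/17 = 1875.1765 rpm, sense flips to −
signed output speed = -1875.1765 rpm

-1875.1765 rpm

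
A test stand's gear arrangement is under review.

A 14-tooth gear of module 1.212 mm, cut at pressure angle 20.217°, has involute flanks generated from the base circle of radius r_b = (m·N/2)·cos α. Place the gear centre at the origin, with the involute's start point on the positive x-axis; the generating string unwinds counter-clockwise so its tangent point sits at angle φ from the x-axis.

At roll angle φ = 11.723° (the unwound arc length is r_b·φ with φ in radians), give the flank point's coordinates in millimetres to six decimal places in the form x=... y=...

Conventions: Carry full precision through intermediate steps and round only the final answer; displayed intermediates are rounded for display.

x=8.126208 y=0.022636

topology: single-mesh involute geometry — m = 1.212, N = 14
pitch radius r_p = m·N/2 = 1.212·14/2 = 8.484000
base radius r_b = r_p·cos α = 8.484000·cos 20.217° = 7.961305
roll angle φ = 11.723° = 0.20460495 rad
x = r_b·(cos φ + φ·sin φ) = 8.126208
y = r_b·(sin φ − φ·cos φ) = 0.022636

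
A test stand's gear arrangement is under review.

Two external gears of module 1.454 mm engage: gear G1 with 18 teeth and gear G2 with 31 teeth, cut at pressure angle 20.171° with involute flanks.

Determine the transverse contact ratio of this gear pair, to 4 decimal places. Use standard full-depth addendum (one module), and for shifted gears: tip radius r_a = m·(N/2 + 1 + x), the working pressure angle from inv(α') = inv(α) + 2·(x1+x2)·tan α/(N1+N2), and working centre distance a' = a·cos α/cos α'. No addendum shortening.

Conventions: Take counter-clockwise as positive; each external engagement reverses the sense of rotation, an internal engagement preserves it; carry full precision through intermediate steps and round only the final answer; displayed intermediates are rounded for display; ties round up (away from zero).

1.5888

single-mesh involute tooth geometry (18T engaging 31T at module 1.454)
base radii: r_b1 = 12.283405, r_b2 = 21.154753
tip radii: r_a1 = 14.540000, r_a2 = 23.991000
no profile shift: α' = α, a' = a
action lengths: √(r_a1²−r_b1²) = 7.780074, √(r_a2²−r_b2²) = 11.315675
base pitch p_b = π·m·cos α = 4.287717
CR = (7.780074 + 11.315675 − 35.623000·sin 20.17100°)/4.287717 = 1.588751
contact ratio ≈ 1.5888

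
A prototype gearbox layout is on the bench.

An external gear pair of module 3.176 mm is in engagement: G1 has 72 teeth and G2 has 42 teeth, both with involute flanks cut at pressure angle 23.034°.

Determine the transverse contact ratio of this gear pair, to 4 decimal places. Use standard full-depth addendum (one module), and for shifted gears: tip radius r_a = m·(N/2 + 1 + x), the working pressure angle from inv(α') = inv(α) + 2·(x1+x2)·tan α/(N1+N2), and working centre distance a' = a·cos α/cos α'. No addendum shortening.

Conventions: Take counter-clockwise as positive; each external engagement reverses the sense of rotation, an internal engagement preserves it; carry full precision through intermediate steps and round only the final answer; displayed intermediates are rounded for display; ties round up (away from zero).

1.6203

class = single-mesh tooth geometry [involute pair 72T × 42T, m = 3.176]
base radii: r_b1 = 105.220314, r_b2 = 61.378516
tip radii: r_a1 = 117.512000, r_a2 = 69.872000
no profile shift: α' = α, a' = a
action lengths: √(r_a1²−r_b1²) = 52.323567, √(r_a2²−r_b2²) = 33.388233
base pitch p_b = π·m·cos α = 9.182205
CR = (52.323567 + 33.388233 − 181.032000·sin 23.03400°)/9.182205 = 1.620318
contact ratio ≈ 1.6203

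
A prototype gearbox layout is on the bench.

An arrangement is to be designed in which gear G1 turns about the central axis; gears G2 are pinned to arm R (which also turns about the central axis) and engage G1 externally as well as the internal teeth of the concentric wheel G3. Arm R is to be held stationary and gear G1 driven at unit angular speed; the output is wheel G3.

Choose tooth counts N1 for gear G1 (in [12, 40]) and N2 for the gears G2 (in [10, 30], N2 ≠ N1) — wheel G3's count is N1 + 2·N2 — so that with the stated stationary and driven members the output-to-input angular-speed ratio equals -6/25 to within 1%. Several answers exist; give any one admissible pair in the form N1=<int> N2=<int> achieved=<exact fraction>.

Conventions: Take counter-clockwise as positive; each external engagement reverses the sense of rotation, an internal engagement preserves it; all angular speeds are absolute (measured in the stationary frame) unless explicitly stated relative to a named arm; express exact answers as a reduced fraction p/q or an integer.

N1=12 N2=19 achieved=-6/25

class = planetary set [ratio -6/25 wanted; Willis about the carrier]
Willis with ω_arm = 0: ω_ring/ω_sun = −N1/N3; set equal to -6/25  ⇒  N3/N1 = −1/(-6/25) = 25/6
N3 = N1 + 2·N2  ⇒  N2/N1 = (N3/N1 − 1)/2 = (25/6 − 1)/2 = 19/12
smallest multiple with N1 ≥ 12 and N2 ≥ 10: k = 1  ⇒  N1 = 1·12 = 12, N2 = 1·19 = 19 (N1 ≤ 40, N2 ≤ 30, N2 ≠ N1 ✓), N3 = 12 + 2·19 = 50
check: −N1/N3 with N1 = 12, N3 = 50 gives -6/25; |achieved − target| = 0 ≤ 3/1250 ✓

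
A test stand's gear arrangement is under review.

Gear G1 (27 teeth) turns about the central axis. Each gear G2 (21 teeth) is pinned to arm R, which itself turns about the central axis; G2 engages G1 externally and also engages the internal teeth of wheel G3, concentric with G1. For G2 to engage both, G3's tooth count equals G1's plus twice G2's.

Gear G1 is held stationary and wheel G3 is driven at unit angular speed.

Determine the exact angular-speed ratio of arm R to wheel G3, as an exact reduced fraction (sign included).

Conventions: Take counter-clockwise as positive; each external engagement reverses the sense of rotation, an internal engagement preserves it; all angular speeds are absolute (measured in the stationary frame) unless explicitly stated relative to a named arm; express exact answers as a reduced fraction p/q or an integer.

23/32

topology: planetary set — G1 27T / G2 21T / G3 69T, arm = carrier (Willis)
ring teeth: 27 + 2·21 = 69
27(ω_sun−ω_arm) = −69(ω_ring−ω_arm),  ω_sun = 0, ω_ring = 1
27(0−ω_arm) = −69(1−ω_arm)  ⇒  96·ω_arm = 69  ⇒  ω_arm = 23/32
ω_out/ω_in = 23/32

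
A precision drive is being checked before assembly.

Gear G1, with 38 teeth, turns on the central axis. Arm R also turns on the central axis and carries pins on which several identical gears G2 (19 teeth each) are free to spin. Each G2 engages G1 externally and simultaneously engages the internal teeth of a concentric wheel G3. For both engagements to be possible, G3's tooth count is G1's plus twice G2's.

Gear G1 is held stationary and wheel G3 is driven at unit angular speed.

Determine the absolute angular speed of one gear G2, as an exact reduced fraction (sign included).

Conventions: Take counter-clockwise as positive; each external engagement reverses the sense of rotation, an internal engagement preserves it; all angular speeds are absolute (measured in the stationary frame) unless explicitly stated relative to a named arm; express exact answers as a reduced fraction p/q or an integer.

2

recognized (axles ride arm R): planetary set, 38/19/76 teeth
ring teeth: 38 + 2·19 = 76
38(ω_sun−ω_arm) = −76(ω_ring−ω_arm),  ω_sun = 0, ω_ring = 1
38(0−ω_arm) = −76(1−ω_arm)  ⇒  114·ω_arm = 76  ⇒  ω_arm = 2/3
sun–planet mesh: 38·(0−2/3) = −19·(ω_p−ω_arm)  ⇒  ω_p−ω_arm = 4/3
ω_p = 2/3 + 4/3 = 2
exact speed ratio = 2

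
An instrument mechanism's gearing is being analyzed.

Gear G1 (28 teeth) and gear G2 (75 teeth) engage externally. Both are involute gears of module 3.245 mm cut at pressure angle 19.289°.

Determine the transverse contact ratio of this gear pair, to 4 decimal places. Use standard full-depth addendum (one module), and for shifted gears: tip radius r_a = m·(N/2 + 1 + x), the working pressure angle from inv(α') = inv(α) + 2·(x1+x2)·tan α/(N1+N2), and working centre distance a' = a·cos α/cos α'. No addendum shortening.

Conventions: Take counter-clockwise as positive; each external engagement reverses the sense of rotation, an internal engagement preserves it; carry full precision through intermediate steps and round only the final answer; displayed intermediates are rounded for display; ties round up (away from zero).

class = single-mesh tooth geometry [involute pair 28T × 75T, m = 3.245]
base radii: r_b1 = 42.879759, r_b2 = 114.856498
tip radii: r_a1 = 48.675000, r_a2 = 124.932500
no profile shift: α' = α, a' = a
action lengths: √(r_a1²−r_b1²) = 23.034363, √(r_a2²−r_b2²) = 49.153987
base pitch p_b = π·m·cos α = 9.622195
CR = (23.034363 + 49.153987 − 167.117500·sin 19.28900°)/9.622195 = 1.765075
contact ratio ≈ 1.7651

1.7651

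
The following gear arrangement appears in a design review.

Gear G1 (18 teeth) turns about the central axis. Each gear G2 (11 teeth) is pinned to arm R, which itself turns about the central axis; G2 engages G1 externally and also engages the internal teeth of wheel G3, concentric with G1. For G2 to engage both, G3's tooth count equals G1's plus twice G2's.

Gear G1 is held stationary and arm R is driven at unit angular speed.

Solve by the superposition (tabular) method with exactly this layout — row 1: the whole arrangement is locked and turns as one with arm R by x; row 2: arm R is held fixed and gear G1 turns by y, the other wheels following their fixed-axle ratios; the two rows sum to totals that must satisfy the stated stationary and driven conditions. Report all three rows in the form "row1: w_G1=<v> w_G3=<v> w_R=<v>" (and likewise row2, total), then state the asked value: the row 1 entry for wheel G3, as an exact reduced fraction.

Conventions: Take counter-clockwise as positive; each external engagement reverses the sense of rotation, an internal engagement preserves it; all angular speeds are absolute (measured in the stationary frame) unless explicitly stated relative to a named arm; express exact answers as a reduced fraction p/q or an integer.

row1: w_G1=1 w_G3=1 w_R=1
row2: w_G1=-1 w_G3=9/20 w_R=0
total: w_G1=0 w_G3=29/20 w_R=1
asked value: 1

recognized (axles ride arm R): planetary set, 18/11/40 teeth
row 1: whole set turns with the arm by x
superposition row 2 [arm held]: sun y, ring −(18/40)·y, arm 0
boundary: total ω_sun = x + y = 0 and total ω_arm = x = 1  ⇒  y = -1, x = 1
row 2 ring = −(18/40)·(-1) = 9/20
totals (row 1 + row 2): sun 1 + (-1) = 0, ring 1 + 9/20 = 29/20, arm 1 + 0 = 1
asked cell (row1, ring) = 1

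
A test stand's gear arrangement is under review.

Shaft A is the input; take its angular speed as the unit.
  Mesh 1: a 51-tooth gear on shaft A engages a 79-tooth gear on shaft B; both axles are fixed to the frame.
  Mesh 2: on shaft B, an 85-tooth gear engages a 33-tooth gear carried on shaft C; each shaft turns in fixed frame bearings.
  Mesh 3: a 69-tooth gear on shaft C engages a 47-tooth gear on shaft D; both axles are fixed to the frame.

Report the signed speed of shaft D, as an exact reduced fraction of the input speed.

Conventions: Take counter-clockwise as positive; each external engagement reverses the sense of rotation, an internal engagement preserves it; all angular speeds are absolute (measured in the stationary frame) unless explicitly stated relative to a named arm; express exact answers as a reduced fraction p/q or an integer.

3-mesh fixed-axis compound train (all bearings frame-fixed)
mesh 1 [51T→79T]: |ω|/ω_in = 1×51/79 = 51/79, sense flips to −
mesh 2 [85T→33T]: |ω|/ω_in = (51/79)×85/33 = 1445/869, sense flips to +
mesh 3 [69T→47T]: |ω|/ω_in = (1445/869)×69/47 = 99705/40843, sense flips to −
signed output speed (× input speed) = -99705/40843

-99705/40843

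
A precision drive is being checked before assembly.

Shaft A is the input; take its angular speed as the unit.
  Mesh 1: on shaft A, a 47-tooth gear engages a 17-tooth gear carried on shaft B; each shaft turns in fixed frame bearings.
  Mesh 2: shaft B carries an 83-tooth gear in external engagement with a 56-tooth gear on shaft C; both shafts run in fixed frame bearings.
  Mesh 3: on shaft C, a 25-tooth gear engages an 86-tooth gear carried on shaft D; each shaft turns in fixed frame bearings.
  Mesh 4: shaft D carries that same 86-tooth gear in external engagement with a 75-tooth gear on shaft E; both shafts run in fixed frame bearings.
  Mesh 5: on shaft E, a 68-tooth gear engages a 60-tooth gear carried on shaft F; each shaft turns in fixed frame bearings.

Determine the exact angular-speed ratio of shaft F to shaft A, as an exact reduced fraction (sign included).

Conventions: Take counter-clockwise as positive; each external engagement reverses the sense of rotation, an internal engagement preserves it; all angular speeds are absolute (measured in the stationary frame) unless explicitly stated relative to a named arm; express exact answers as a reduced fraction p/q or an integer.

class = fixed-axis compound train [5 meshes; 5 ratios multiply, 5 sense flips]
mesh 1 [47T→17T]: running ratio 47/17, sense −
mesh 2 [83T→56T]: running ratio 3901/952, sense +
mesh 3 [25T→86T]: running ratio 97525/81872, sense −
mesh 4 [86T→75T]: running ratio 3901/2856, sense +
mesh 5 [68T→60T]: running ratio 3901/2520, sense −
ω_out/ω_in = -3901/2520

-3901/2520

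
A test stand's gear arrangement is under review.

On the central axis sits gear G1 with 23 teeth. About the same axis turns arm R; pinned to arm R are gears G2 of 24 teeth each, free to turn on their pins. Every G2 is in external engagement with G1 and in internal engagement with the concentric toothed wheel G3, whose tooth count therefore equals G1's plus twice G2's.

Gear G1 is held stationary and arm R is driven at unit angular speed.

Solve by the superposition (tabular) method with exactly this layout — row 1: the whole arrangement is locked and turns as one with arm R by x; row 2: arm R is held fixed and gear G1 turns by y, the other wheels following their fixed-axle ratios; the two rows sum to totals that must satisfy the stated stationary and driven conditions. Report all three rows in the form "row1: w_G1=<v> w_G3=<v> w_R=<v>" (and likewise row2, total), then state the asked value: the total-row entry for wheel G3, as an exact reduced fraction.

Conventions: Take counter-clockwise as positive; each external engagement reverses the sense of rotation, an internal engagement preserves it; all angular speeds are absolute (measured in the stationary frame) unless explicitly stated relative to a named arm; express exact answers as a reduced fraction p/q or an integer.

topology: planetary set — G1 23T / G2 24T / G3 71T, arm = carrier (Willis)
row 1 (train locked, turned with arm): all members turn x
superposition row 2 [arm held]: sun y, ring −(23/71)·y, arm 0
boundary: total ω_sun = x + y = 0 and total ω_arm = x = 1  ⇒  y = -1, x = 1
row 2 ring = −(23/71)·(-1) = 23/71
totals (row 1 + row 2): sun 1 + (-1) = 0, ring 1 + 23/71 = 94/71, arm 1 + 0 = 1
asked cell (total, ring) = 94/71

row1: w_G1=1 w_G3=1 w_R=1
row2: w_G1=-1 w_G3=23/71 w_R=0
total: w_G1=0 w_G3=94/71 w_R=1
asked value: 94/71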